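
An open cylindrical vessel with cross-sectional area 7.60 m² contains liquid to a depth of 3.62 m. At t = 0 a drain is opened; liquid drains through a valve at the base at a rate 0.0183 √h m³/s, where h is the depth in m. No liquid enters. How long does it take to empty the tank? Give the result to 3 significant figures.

Volume balance on the tank: A dh/dt = −0.0183 √h.
∫ h^(−1/2) dh = −(0.0183/A) ∫ dt, giving 2√h = 2√h₀ − (0.0183/A) t.
Tank is empty when √h = 0: t_empty = 2A√h₀/0.0183.
t_empty = 2·7.60·√3.62/0.0183 = 15.200·1.9026/0.0183 = 1580.3 s.

1580 s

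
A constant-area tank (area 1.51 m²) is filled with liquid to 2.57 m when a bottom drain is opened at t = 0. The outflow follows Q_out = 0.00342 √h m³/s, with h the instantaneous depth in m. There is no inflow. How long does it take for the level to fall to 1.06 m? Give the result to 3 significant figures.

506 s

A dh/dt = −Q_out = −0.00342 √h.
This is separable: 2 d(√h)/dt = −0.00342/A, so √h = √h₀ − (0.00342/(2A)) t.
t = 2A(√h₀ − √h)/0.00342 = 2·1.51·(√2.57 − √1.06)/0.00342
  = 3.0200 × (1.6031 − 1.0296) / 0.00342 = 506.48 s.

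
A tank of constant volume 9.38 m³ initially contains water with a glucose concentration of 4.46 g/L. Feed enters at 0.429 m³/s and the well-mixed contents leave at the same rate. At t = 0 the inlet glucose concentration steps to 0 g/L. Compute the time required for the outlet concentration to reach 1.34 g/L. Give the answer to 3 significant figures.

Species balance: V dC/dt = Q(C_in − C) ⇒ τ = V/Q = 21.865 s.
C(t) = C_in + (C₀ − C_in) e^(−t/τ). Set C = 1.34 and solve for t:
e^(−t/τ) = (C − C_in)/(C₀ − C_in) = (1.34 − 0)/(4.46 − 0) = 0.30045
t = −τ ln(…) = 21.865 × 1.2025 = 26.292 s.

26.3 s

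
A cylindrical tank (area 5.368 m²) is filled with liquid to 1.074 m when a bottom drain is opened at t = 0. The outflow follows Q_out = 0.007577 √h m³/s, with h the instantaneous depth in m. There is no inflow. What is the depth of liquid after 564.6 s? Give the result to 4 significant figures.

A dh/dt = −Q_out = −0.007577 √h.
This is separable: 2 d(√h)/dt = −0.007577/A, so √h = √h₀ − (0.007577/(2A)) t.
√h = √1.074 − 0.007577·564.6/(2·5.368) = 1.03634 − 0.398470 = 0.637870.
h = 0.637870² = 0.406878 m.

0.4069 m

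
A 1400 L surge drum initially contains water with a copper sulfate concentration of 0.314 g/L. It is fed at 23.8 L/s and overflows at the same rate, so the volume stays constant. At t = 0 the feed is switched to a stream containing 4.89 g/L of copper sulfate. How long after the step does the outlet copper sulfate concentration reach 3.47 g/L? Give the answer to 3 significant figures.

68.8 s

Unsteady species balance (constant V, well mixed): V dC/dt = Q(C_in − C), so τ = V/Q = 58.824 s.
C(t) = C_in + (C₀ − C_in) e^(−t/τ). Set C = 3.47 and solve for t:
e^(−t/τ) = (C − C_in)/(C₀ − C_in) = (3.47 − 4.89)/(0.314 − 4.89) = 0.31031
t = −τ ln(…) = 58.824 × 1.1702 = 68.833 s.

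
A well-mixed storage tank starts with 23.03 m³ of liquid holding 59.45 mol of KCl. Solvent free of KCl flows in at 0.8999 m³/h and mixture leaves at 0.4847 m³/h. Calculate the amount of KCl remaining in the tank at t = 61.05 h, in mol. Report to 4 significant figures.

24.99 mol

Let m(t) be the amount of KCl. Volume: V(t) = V₀ + (Q_in − Q_out) t = 23.03 + 0.415200 t; V(61.05) = 48.3780 m³.
No KCl enters, so dm/dt = −Q_out · (m/V).
Separate: dm/m = −Q_out dt/V(t) ⇒ ln(m/m₀) = −(Q_out/(Q_in−Q_out)) ln(V/V₀).
m = m₀ (V₀/V)^(Q_out/(Q_in−Q_out)) = 59.45 × (23.03/48.3780)^(1.16739) = 24.9942 mol.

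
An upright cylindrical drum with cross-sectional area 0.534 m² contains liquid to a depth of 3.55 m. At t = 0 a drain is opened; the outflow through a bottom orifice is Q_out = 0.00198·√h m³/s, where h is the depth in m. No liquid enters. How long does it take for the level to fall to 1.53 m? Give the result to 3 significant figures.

349 s

Accumulation of liquid (constant cross-section A): A dh/dt = −0.00198 √h.
Separate and integrate: 2(√h − √h₀) = −(0.00198/A) t.
t = 2A(√h₀ − √h)/0.00198 = 2·0.534·(√3.55 − √1.53)/0.00198
  = 1.0680 × (1.8841 − 1.2369) / 0.00198 = 349.10 s.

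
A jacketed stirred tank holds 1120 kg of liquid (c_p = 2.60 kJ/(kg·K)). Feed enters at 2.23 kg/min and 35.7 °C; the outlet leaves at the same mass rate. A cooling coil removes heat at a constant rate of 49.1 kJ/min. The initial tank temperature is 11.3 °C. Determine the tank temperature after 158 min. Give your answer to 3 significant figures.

15.6 °C

M c_p dT/dt = ṁ c_p (T_in − T) − Q̇.
τ = M/ṁ = 502.24 min; T_ss = T_in − Q̇/(ṁ c_p) = 35.7 − 49.1/(2.23·2.60) = 27.232 °C.
Solution: T(t) = T_ss + (T₀ − T_ss) e^(−t/τ).
T(158) = 27.232 + (-15.932)·e^(−158/502.24) = 27.232 + (-15.932)·0.73009 = 15.600 °C.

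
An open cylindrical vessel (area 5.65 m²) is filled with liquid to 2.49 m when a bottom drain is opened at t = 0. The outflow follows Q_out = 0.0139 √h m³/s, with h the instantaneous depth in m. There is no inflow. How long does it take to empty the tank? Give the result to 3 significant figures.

Unsteady balance on liquid volume: A dh/dt = −0.0139 √h.
Separate and integrate: 2(√h − √h₀) = −(0.0139/A) t.
Set h = 0: 2√h₀ = (0.0139/A) t_empty ⇒ t_empty = 2A√h₀/0.0139.
t_empty = 2·5.65·√2.49/0.0139 = 11.300·1.5780/0.0139 = 1282.8 s.

1280 s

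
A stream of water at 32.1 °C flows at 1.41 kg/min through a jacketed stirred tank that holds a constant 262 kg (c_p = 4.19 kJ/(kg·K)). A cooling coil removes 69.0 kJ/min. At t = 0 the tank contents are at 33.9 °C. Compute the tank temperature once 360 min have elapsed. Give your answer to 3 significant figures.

M c_p dT/dt = ṁ c_p (T_in − T) − Q̇.
Rearrange: dT/dt = (T_ss − T)/τ with τ = M/ṁ = 185.82 min and T_ss = T_in − Q̇/(ṁ c_p) = 20.421 °C.
T approaches T_ss exponentially: T(t) = T_ss + (T₀ − T_ss) e^(−t/τ).
T(360) = 20.421 + (13.479)·e^(−360/185.82) = 20.421 + (13.479)·0.14408 = 22.363 °C.

22.4 °C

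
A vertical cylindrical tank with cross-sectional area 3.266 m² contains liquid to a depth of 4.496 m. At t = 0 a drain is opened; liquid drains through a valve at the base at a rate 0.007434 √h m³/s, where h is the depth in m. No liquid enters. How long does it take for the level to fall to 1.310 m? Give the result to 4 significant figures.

Accumulation of liquid (constant cross-section A): A dh/dt = −0.007434 √h.
This is separable: 2 d(√h)/dt = −0.007434/A, so √h = √h₀ − (0.007434/(2A)) t.
t = 2A(√h₀ − √h)/0.007434 = 2·3.266·(√4.496 − √1.310)/0.007434
  = 6.53200 × (2.12038 − 1.14455) / 0.007434 = 857.424 s.

857.4 s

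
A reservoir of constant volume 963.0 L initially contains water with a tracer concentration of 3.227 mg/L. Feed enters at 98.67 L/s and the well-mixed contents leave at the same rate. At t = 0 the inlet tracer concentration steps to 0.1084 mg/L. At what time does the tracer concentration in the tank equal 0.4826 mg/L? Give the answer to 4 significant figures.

20.69 s

Species balance: V dC/dt = Q(C_in − C) ⇒ τ = V/Q = 9.75981 s.
C(t) = C_in + (C₀ − C_in) e^(−t/τ). Set C = 0.4826 and solve for t:
e^(−t/τ) = (C − C_in)/(C₀ − C_in) = (0.4826 − 0.1084)/(3.227 − 0.1084) = 0.119990
t = −τ ln(…) = 9.75981 × 2.12035 = 20.6942 s.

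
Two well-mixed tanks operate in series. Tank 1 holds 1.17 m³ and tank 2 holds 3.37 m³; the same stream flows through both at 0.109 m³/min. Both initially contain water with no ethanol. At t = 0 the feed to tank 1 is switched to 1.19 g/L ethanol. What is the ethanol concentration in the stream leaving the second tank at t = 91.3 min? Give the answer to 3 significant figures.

Time constants: τᵢ = Vᵢ/Q for each well-mixed tank.
τ₁ = 1.17/0.109 = 10.734 min; τ₂ = 3.37/0.109 = 30.917 min.
Tank 1: C₁ = C_in(1 − e^(−t/τ₁)). Tank 2 (τ₁ ≠ τ₂): C₂ = C_in[1 − (τ₁ e^(−t/τ₁) − τ₂ e^(−t/τ₂))/(τ₁ − τ₂)].
At t = 91.3: e^(−t/τ₁) = 0.00020231, e^(−t/τ₂) = 0.052182.
C₂ = 1.19·[1 − (10.734·0.00020231 − 30.917·0.052182)/(-20.183)] = 1.19·0.92017 = 1.0950 g/L.

1.10 g/L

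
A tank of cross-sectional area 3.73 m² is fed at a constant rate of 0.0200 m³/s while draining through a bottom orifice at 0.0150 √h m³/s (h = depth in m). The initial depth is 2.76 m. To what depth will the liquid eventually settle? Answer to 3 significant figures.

1.78 m

Volume balance on the tank: A dh/dt = Q_in − 0.0150 √h. At steady state dh/dt = 0:
Q_in = 0.0150 √h_ss ⇒ √h_ss = 0.0200/0.0150 = 1.3333.
h_ss = 1.3333² = 1.7778 m. (Since h₀ = 2.76 m > h_ss, the level will fall toward this value.)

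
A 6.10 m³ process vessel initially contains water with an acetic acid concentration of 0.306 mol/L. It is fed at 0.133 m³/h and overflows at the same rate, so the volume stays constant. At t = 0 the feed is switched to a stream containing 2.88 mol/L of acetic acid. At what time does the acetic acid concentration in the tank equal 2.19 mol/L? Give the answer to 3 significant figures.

Transient balance on the dissolved component: V dC/dt = Q(C_in − C), so τ = V/Q = 45.865 h.
C(t) = C_in + (C₀ − C_in) e^(−t/τ). Set C = 2.19 and solve for t:
e^(−t/τ) = (C − C_in)/(C₀ − C_in) = (2.19 − 2.88)/(0.306 − 2.88) = 0.26807
t = −τ ln(…) = 45.865 × 1.3165 = 60.382 h.

60.4 h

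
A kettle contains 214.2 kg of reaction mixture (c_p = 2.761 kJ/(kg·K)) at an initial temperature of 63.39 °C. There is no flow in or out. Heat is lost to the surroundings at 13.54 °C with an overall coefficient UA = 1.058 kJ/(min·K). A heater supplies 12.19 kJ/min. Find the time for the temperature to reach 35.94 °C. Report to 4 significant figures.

Lumped-capacitance energy balance: M c_p dT/dt = UA(T_amb − T) + Q̇.
τ = M c_p/UA = 558.985 min; T_ss = T_amb + Q̇/UA = 13.54 + 12.19/1.058 = 25.0617 °C.
T(t) = T_ss + (T₀ − T_ss)e^(−t/τ); set T = 35.94:
t = −τ ln[(T − T_ss)/(T₀ − T_ss)] = −558.985 · ln(0.283818) = 703.998 min.

704.0 min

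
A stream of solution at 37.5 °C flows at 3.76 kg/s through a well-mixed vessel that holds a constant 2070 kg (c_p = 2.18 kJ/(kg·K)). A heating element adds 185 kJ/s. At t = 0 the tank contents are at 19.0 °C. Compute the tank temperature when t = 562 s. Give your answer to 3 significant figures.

M c_p dT/dt = ṁ c_p (T_in − T) + Q̇.
Rearrange: dT/dt = (T_ss − T)/τ with τ = M/ṁ = 550.53 s and T_ss = T_in + Q̇/(ṁ c_p) = 60.070 °C.
Solution: T(t) = T_ss + (T₀ − T_ss) e^(−t/τ).
T(562) = 60.070 + (-41.070)·e^(−562/550.53) = 60.070 + (-41.070)·0.36030 = 45.273 °C.

45.3 °C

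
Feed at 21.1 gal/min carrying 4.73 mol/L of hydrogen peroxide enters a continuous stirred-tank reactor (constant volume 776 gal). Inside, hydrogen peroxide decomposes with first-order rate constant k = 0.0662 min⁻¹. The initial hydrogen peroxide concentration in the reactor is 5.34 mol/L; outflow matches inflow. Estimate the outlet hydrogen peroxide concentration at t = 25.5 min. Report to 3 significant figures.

1.74 mol/L

Species balance: V dC/dt = Q C_in − Q C − k V C.
This is linear with rate a = Q/V + k = 0.093391 min⁻¹.
C_ss = Q C_in/(Q + kV) = 1.3771 mol/L; C(t) = C_ss + (C₀ − C_ss) e^(−a t).
C(25.5) = 1.3771 + (3.9629)·e^(−0.093391·25.5) = 1.3771 + (3.9629)·0.092415 = 1.7434 mol/L.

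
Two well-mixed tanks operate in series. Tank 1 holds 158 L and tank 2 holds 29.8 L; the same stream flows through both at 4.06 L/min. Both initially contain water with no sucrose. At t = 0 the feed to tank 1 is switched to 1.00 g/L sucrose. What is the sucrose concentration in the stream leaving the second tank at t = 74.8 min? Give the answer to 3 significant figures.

Species balance on tank i: dCᵢ/dt = (Cᵢ₋₁ − Cᵢ)/τᵢ with τᵢ = Vᵢ/Q.
τ₁ = 158/4.06 = 38.916 min; τ₂ = 29.8/4.06 = 7.3399 min.
Solving the cascade with C₁(0)=C₂(0)=0 gives C₂(t) = C_in[1 − (τ₁ e^(−t/τ₁) − τ₂ e^(−t/τ₂))/(τ₁ − τ₂)].
At t = 74.8: e^(−t/τ₁) = 0.14630, e^(−t/τ₂) = 3.7511e-05.
C₂ = 1.00·[1 − (38.916·0.14630 − 7.3399·3.7511e-05)/(31.576)] = 1.00·0.81970 = 0.81970 g/L.

0.820 g/L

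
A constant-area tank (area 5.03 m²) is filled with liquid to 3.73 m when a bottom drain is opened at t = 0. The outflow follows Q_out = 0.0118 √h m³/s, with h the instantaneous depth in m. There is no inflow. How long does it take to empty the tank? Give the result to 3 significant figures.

1650 s

With no inflow, A dh/dt = −0.0118 √h.
This is separable: 2 d(√h)/dt = −0.0118/A, so √h = √h₀ − (0.0118/(2A)) t.
Tank is empty when √h = 0: t_empty = 2A√h₀/0.0118.
t_empty = 2·5.03·√3.73/0.0118 = 10.060·1.9313/0.0118 = 1646.5 s.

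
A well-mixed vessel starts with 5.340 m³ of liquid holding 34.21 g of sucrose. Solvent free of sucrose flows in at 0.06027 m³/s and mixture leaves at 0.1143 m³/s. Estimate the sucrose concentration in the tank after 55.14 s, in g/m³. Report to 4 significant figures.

Let m(t) be the amount of sucrose. Volume: V(t) = V₀ + (Q_in − Q_out) t = 5.340 − 0.0540300 t; V(55.14) = 2.36079 m³.
Solute balance: dm/dt = 0 − Q_out C = −Q_out m/V(t).
dm/m = −Q_out dt/(V₀ − 0.0540300 t); integrating gives ln(m/m₀) = −(Q_out/(Q_in−Q_out)) ln(V/V₀).
m = m₀ (V₀/V)^(Q_out/(Q_in−Q_out)) = 34.21 × (5.340/2.36079)^(-2.11549) = 6.08476 g.
C = m/V = 6.08476/2.36079 = 2.57743 g/m³.

2.577 g/m³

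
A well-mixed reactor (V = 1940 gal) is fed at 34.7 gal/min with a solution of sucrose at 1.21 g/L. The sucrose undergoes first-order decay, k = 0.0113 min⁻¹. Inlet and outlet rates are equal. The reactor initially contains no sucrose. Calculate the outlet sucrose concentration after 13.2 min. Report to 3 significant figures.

0.237 g/L

Species balance: V dC/dt = Q C_in − Q C − k V C.
dC/dt = (Q/V) C_in − (Q/V + k) C; effective rate a = Q/V + k = 0.017887 + 0.0113 = 0.029187 min⁻¹.
C_ss = Q C_in/(Q + kV) = 0.74153 g/L; C(t) = C_ss + (C₀ − C_ss) e^(−a t).
C(13.2) = 0.74153 + (-0.74153)·e^(−0.029187·13.2) = 0.74153 + (-0.74153)·0.68027 = 0.23709 g/L.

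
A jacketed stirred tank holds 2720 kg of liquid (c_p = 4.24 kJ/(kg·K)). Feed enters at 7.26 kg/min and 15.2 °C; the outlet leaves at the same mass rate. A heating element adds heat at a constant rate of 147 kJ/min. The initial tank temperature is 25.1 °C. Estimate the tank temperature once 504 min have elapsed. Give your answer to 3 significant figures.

21.3 °C

Unsteady energy balance on the tank contents: M c_p dT/dt = ṁ c_p (T_in − T) + 147.
τ = M/ṁ = 374.66 min; T_ss = T_in + Q̇/(ṁ c_p) = 15.2 + 147/(7.26·4.24) = 19.975 °C.
Solution: T(t) = T_ss + (T₀ − T_ss) e^(−t/τ).
T(504) = 19.975 + (5.1245)·e^(−504/374.66) = 19.975 + (5.1245)·0.26048 = 21.310 °C.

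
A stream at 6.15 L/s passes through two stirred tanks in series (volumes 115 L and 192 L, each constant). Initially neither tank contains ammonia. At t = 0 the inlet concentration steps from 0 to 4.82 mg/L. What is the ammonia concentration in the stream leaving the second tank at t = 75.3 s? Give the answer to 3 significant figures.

Species balance on tank i: dCᵢ/dt = (Cᵢ₋₁ − Cᵢ)/τᵢ with τᵢ = Vᵢ/Q.
τ₁ = 115/6.15 = 18.699 s; τ₂ = 192/6.15 = 31.220 s.
Solving the cascade with C₁(0)=C₂(0)=0 gives C₂(t) = C_in[1 − (τ₁ e^(−t/τ₁) − τ₂ e^(−t/τ₂))/(τ₁ − τ₂)].
At t = 75.3: e^(−t/τ₁) = 0.017829, e^(−t/τ₂) = 0.089640.
C₂ = 4.82·[1 − (18.699·0.017829 − 31.220·0.089640)/(-12.520)] = 4.82·0.80311 = 3.8710 mg/L.

3.87 mg/L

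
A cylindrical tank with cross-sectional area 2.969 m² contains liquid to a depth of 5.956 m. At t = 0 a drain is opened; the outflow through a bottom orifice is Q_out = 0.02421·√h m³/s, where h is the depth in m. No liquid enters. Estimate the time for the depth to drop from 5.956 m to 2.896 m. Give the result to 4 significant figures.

181.2 s

Unsteady balance on liquid volume: A dh/dt = −0.02421 √h.
Separate and integrate: 2(√h − √h₀) = −(0.02421/A) t.
t = 2A(√h₀ − √h)/0.02421 = 2·2.969·(√5.956 − √2.896)/0.02421
  = 5.93800 × (2.44049 − 1.70176) / 0.02421 = 181.188 s.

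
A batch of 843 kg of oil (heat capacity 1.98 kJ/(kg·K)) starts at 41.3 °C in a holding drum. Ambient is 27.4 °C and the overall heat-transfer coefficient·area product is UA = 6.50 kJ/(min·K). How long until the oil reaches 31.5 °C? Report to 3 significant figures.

M c_p dT/dt = −UA(T − T_amb).
τ = M c_p/UA = 256.79 min; T_ss = T_amb = 27.400 °C.
T(t) = T_ss + (T₀ − T_ss)e^(−t/τ); set T = 31.5:
t = −τ ln[(T − T_ss)/(T₀ − T_ss)] = −256.79 · ln(0.29496) = 313.52 min.

314 min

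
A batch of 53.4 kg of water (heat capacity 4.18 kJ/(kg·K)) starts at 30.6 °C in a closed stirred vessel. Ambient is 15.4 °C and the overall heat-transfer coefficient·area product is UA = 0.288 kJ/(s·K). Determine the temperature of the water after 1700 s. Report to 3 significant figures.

Lumped-capacitance energy balance: M c_p dT/dt = UA(T_amb − T).
dT/dt = (T_ss − T)/τ with T_ss = T_amb = 15.400 °C, τ = M c_p/UA = 53.4·4.18/0.288 = 775.04 s.
T approaches T_ss exponentially: T(t) = T_ss + (T₀ − T_ss) e^(−t/τ).
T(1700) = 15.400 + (15.200)·0.11153 = 17.095 °C.

17.1 °C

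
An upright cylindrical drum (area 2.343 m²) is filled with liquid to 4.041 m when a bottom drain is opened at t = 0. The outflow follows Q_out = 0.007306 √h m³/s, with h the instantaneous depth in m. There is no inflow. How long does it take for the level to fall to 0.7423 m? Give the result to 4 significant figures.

A dh/dt = −Q_out = −0.007306 √h.
∫ h^(−1/2) dh = −(0.007306/A) ∫ dt, giving 2√h = 2√h₀ − (0.007306/A) t.
t = 2A(√h₀ − √h)/0.007306 = 2·2.343·(√4.041 − √0.7423)/0.007306
  = 4.68600 × (2.01022 − 0.861568) / 0.007306 = 736.737 s.

736.7 s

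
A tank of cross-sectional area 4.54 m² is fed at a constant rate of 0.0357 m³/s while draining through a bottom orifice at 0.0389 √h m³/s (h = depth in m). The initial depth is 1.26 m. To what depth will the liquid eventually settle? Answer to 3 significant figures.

0.842 m

Accumulation of liquid (constant cross-section A): A dh/dt = Q_in − 0.0389 √h. At steady state dh/dt = 0:
Q_in = 0.0389 √h_ss ⇒ √h_ss = 0.0357/0.0389 = 0.91774.
h_ss = 0.91774² = 0.84224 m. (Since h₀ = 1.26 m > h_ss, the level will fall toward this value.)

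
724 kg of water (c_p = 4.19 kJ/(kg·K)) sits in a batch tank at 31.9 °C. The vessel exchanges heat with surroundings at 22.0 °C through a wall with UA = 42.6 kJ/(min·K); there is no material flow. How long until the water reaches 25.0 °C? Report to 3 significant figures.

M c_p dT/dt = −UA(T − T_amb).
τ = M c_p/UA = 71.210 min; T_ss = T_amb = 22.000 °C.
T(t) = T_ss + (T₀ − T_ss)e^(−t/τ); set T = 25.0:
t = −τ ln[(T − T_ss)/(T₀ − T_ss)] = −71.210 · ln(0.30303) = 85.020 min.

85.0 min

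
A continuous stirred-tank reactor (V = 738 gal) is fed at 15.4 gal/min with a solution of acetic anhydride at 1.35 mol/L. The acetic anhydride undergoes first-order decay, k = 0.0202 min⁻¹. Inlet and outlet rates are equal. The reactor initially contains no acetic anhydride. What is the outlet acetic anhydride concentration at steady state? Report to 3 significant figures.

V dC/dt = Q(C_in − C) − k V C.
At steady state: 0 = Q C_in − (Q + kV) C_ss, so C_ss = Q C_in/(Q + kV).
C_ss = 15.4·1.35/(15.4 + 0.0202·738) = 20.790/30.308 = 0.68597 mol/L.

0.686 mol/L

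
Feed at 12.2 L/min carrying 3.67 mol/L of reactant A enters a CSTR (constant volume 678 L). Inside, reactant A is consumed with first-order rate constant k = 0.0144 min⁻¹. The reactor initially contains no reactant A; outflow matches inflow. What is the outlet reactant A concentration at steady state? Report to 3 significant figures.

Species balance: V dC/dt = Q C_in − Q C − k V C.
Steady state (dC/dt = 0): C_ss = Q C_in/(Q + kV) = C_in/(1 + kV/Q).
C_ss = 12.2·3.67/(12.2 + 0.0144·678) = 44.774/21.963 = 2.0386 mol/L.

2.04 mol/L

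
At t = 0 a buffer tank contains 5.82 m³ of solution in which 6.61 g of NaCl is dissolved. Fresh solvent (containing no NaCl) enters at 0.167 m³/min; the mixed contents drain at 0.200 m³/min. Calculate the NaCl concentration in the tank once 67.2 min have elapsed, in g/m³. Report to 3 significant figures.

Let m(t) be the amount of NaCl. Volume: V(t) = V₀ + (Q_in − Q_out) t = 5.82 − 0.033000 t; V(67.2) = 3.6024 m³.
Solute balance: dm/dt = 0 − Q_out C = −Q_out m/V(t).
dm/m = −Q_out dt/(V₀ − 0.033000 t); integrating gives ln(m/m₀) = −(Q_out/(Q_in−Q_out)) ln(V/V₀).
m = m₀ (V₀/V)^(Q_out/(Q_in−Q_out)) = 6.61 × (5.82/3.6024)^(-6.0606) = 0.36107 g.
C = m/V = 0.36107/3.6024 = 0.10023 g/m³.

0.100 g/m³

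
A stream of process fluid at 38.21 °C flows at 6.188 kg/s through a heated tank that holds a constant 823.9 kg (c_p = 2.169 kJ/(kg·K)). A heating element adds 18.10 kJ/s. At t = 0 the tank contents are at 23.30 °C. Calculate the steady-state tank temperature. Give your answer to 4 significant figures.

39.56 °C

M c_p dT/dt = ṁ c_p (T_in − T) + Q̇.
At steady state dT/dt = 0 ⇒ T_ss = T_in + Q̇/(ṁ c_p) = 38.21 + 18.10/(6.188·2.169) = 39.5586 °C.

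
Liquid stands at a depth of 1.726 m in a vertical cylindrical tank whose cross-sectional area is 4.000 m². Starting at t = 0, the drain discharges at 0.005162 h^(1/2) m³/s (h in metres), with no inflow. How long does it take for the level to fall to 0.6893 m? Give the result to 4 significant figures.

749.4 s

A dh/dt = −Q_out = −0.005162 √h.
Separate and integrate: 2(√h − √h₀) = −(0.005162/A) t.
t = 2A(√h₀ − √h)/0.005162 = 2·4.000·(√1.726 − √0.6893)/0.005162
  = 8.00000 × (1.31377 − 0.830241) / 0.005162 = 749.372 s.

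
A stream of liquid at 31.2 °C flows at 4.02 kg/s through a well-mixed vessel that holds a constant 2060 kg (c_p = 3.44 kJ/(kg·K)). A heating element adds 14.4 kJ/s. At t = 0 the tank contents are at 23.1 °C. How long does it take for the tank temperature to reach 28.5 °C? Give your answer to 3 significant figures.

Unsteady energy balance on the tank contents: M c_p dT/dt = ṁ c_p (T_in − T) + 14.4.
τ = M/ṁ = 512.44 s; T_ss = T_in + Q̇/(ṁ c_p) = 32.241 °C.
T(t) = T_ss + (T₀ − T_ss) e^(−t/τ). Set T = 28.5:
e^(−t/τ) = (28.5 − 32.241)/(23.1 − 32.241) = 0.40927
t = −512.44 · ln(0.40927) = 457.80 s.

458 s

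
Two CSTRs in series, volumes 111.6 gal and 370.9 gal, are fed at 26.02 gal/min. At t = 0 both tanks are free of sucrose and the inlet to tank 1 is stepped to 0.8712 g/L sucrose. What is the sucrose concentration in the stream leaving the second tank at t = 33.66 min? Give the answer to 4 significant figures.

Time constants: τᵢ = Vᵢ/Q for each well-mixed tank.
τ₁ = 111.6/26.02 = 4.28901 min; τ₂ = 370.9/26.02 = 14.2544 min.
Solving the cascade with C₁(0)=C₂(0)=0 gives C₂(t) = C_in[1 − (τ₁ e^(−t/τ₁) − τ₂ e^(−t/τ₂))/(τ₁ − τ₂)].
At t = 33.66: e^(−t/τ₁) = 0.000390545, e^(−t/τ₂) = 0.0942907.
C₂ = 0.8712·[1 − (4.28901·0.000390545 − 14.2544·0.0942907)/(-9.96541)] = 0.8712·0.865296 = 0.753846 g/L.

0.7538 g/L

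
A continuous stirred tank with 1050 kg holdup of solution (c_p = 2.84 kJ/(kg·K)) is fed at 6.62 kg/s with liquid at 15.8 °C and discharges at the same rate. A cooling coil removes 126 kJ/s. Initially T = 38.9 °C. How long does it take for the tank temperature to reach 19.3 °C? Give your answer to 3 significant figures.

170 s

M c_p dT/dt = ṁ c_p (T_in − T) − Q̇.
τ = M/ṁ = 158.61 s; T_ss = T_in − Q̇/(ṁ c_p) = 9.0982 °C.
T(t) = T_ss + (T₀ − T_ss) e^(−t/τ). Set T = 19.3:
e^(−t/τ) = (19.3 − 9.0982)/(38.9 − 9.0982) = 0.34232
t = −158.61 · ln(0.34232) = 170.03 s.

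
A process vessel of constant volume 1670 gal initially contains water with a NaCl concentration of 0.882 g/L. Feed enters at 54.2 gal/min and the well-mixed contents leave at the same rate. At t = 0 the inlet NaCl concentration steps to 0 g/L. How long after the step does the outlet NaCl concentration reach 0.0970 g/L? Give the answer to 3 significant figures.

68.0 min

Species balance: V dC/dt = Q(C_in − C) ⇒ τ = V/Q = 30.812 min.
C(t) = C_in + (C₀ − C_in) e^(−t/τ). Set C = 0.0970 and solve for t:
e^(−t/τ) = (C − C_in)/(C₀ − C_in) = (0.0970 − 0)/(0.882 − 0) = 0.10998
t = −τ ln(…) = 30.812 × 2.2075 = 68.016 min.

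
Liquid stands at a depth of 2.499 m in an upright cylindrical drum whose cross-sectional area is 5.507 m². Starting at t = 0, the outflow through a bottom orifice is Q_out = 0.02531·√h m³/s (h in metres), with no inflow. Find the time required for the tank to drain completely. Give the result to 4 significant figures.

A dh/dt = −Q_out = −0.02531 √h.
This is separable: 2 d(√h)/dt = −0.02531/A, so √h = √h₀ − (0.02531/(2A)) t.
Set h = 0: 2√h₀ = (0.02531/A) t_empty ⇒ t_empty = 2A√h₀/0.02531.
t_empty = 2·5.507·√2.499/0.02531 = 11.0140·1.58082/0.02531 = 687.917 s.

687.9 s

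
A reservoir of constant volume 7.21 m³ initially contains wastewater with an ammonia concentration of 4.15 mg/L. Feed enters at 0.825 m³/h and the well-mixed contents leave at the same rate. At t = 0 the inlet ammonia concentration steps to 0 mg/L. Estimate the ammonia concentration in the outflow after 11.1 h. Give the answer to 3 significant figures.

1.17 mg/L

Transient balance on the dissolved component: V dC/dt = Q(C_in − C).
Time constant τ = V/Q = 7.21/0.825 = 8.7394 h.
This is linear first-order; C(t) = C_in + (C₀ − C_in) e^(−t/τ).
C(11.1) = 0 + (4.15 − 0)·e^(−11.1/8.7394) = 0 + (4.1500)·0.28080 = 1.1653 mg/L.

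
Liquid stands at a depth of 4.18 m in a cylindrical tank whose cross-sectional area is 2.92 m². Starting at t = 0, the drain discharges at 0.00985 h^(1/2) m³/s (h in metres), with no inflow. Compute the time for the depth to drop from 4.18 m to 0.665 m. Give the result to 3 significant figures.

729 s

A dh/dt = −Q_out = −0.00985 √h.
∫ h^(−1/2) dh = −(0.00985/A) ∫ dt, giving 2√h = 2√h₀ − (0.00985/A) t.
t = 2A(√h₀ − √h)/0.00985 = 2·2.92·(√4.18 − √0.665)/0.00985
  = 5.8400 × (2.0445 − 0.81548) / 0.00985 = 728.68 s.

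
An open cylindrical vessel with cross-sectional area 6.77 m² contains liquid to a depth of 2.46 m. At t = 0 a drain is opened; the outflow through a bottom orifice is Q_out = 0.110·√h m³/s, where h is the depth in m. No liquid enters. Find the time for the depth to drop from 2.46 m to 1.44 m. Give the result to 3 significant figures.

45.4 s

With no inflow, A dh/dt = −0.110 √h.
∫ h^(−1/2) dh = −(0.110/A) ∫ dt, giving 2√h = 2√h₀ − (0.110/A) t.
t = 2A(√h₀ − √h)/0.110 = 2·6.77·(√2.46 − √1.44)/0.110
  = 13.540 × (1.5684 − 1.2000) / 0.110 = 45.351 s.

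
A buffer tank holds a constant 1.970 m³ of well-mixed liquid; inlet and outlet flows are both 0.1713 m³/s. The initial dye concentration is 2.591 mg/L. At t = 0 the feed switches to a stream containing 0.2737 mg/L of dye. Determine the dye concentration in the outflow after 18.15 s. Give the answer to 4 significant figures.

0.7519 mg/L

Mass balance on the solute (V constant): V dC/dt = Q(C_in − C).
So dC/dt = (C_in − C)/τ with τ = V/Q = 1.970/0.1713 = 11.5003 s.
This is linear first-order; C(t) = C_in + (C₀ − C_in) e^(−t/τ).
C(18.15) = 0.2737 + (2.591 − 0.2737)·e^(−18.15/11.5003) = 0.2737 + (2.31730)·0.206342 = 0.751856 mg/L.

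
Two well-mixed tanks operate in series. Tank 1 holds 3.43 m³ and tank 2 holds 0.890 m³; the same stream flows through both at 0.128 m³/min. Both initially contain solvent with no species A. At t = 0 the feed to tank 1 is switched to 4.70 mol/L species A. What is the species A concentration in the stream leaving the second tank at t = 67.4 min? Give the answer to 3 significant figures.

Time constants: τᵢ = Vᵢ/Q for each well-mixed tank.
τ₁ = 3.43/0.128 = 26.797 min; τ₂ = 0.890/0.128 = 6.9531 min.
Solving the cascade with C₁(0)=C₂(0)=0 gives C₂(t) = C_in[1 − (τ₁ e^(−t/τ₁) − τ₂ e^(−t/τ₂))/(τ₁ − τ₂)].
At t = 67.4: e^(−t/τ₁) = 0.080845, e^(−t/τ₂) = 6.1684e-05.
C₂ = 4.70·[1 − (26.797·0.080845 − 6.9531·6.1684e-05)/(19.844)] = 4.70·0.89085 = 4.1870 mol/L.

4.19 mol/L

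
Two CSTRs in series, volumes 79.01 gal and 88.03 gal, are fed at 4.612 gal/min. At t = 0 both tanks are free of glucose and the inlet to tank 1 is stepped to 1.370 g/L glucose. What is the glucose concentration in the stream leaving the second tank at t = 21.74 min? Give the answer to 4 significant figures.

Time constants: τᵢ = Vᵢ/Q for each well-mixed tank.
τ₁ = 79.01/4.612 = 17.1314 min; τ₂ = 88.03/4.612 = 19.0872 min.
Solving the cascade with C₁(0)=C₂(0)=0 gives C₂(t) = C_in[1 − (τ₁ e^(−t/τ₁) − τ₂ e^(−t/τ₂))/(τ₁ − τ₂)].
At t = 21.74: e^(−t/τ₁) = 0.281108, e^(−t/τ₂) = 0.320144.
C₂ = 1.370·[1 − (17.1314·0.281108 − 19.0872·0.320144)/(-1.95577)] = 1.370·0.337929 = 0.462963 g/L.

0.4630 g/L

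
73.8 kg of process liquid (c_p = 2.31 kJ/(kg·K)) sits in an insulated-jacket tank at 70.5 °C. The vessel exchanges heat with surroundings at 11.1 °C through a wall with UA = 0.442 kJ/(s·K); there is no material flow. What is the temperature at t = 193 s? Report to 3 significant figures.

47.1 °C

Lumped-capacitance energy balance: M c_p dT/dt = UA(T_amb − T).
dT/dt = (T_ss − T)/τ with T_ss = T_amb = 11.100 °C, τ = M c_p/UA = 73.8·2.31/0.442 = 385.70 s.
Solution: T(t) = T_ss + (T₀ − T_ss) e^(−t/τ).
T(193) = 11.100 + (59.400)·0.60629 = 47.114 °C.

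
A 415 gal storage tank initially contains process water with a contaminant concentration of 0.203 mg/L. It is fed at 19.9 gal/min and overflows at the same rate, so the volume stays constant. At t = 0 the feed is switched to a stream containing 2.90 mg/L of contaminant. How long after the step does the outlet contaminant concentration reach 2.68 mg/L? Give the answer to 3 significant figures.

52.3 min

Mass balance on the solute (V constant): V dC/dt = Q(C_in − C), so τ = V/Q = 20.854 min.
C(t) = C_in + (C₀ − C_in) e^(−t/τ). Set C = 2.68 and solve for t:
e^(−t/τ) = (C − C_in)/(C₀ − C_in) = (2.68 − 2.90)/(0.203 − 2.90) = 0.081572
t = −τ ln(…) = 20.854 × 2.5063 = 52.266 min.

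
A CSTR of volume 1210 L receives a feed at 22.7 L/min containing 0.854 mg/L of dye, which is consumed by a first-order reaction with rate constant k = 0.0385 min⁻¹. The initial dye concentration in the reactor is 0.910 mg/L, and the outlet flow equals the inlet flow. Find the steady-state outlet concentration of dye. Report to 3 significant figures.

V dC/dt = Q(C_in − C) − k V C.
At steady state: 0 = Q C_in − (Q + kV) C_ss, so C_ss = Q C_in/(Q + kV).
C_ss = 22.7·0.854/(22.7 + 0.0385·1210) = 19.386/69.285 = 0.27980 mg/L.

0.280 mg/L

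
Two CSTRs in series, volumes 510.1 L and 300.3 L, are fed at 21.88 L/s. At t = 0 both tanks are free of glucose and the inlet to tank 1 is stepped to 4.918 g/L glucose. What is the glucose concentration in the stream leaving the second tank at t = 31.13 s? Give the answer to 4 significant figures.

Time constants: τᵢ = Vᵢ/Q for each well-mixed tank.
τ₁ = 510.1/21.88 = 23.3135 s; τ₂ = 300.3/21.88 = 13.7249 s.
Solving the cascade with C₁(0)=C₂(0)=0 gives C₂(t) = C_in[1 − (τ₁ e^(−t/τ₁) − τ₂ e^(−t/τ₂))/(τ₁ − τ₂)].
At t = 31.13: e^(−t/τ₁) = 0.263085, e^(−t/τ₂) = 0.103504.
C₂ = 4.918·[1 − (23.3135·0.263085 − 13.7249·0.103504)/(9.58867)] = 4.918·0.508495 = 2.50078 g/L.

2.501 g/L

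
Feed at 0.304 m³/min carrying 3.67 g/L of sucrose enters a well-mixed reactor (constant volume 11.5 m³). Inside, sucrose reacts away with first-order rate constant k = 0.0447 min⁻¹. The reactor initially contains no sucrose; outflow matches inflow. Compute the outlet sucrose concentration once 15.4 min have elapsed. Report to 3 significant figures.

Species balance: V dC/dt = Q C_in − Q C − k V C.
dC/dt = (Q/V) C_in − (Q/V + k) C; effective rate a = Q/V + k = 0.026435 + 0.0447 = 0.071135 min⁻¹.
C_ss = Q C_in/(Q + kV) = 1.3638 g/L; C(t) = C_ss + (C₀ − C_ss) e^(−a t).
C(15.4) = 1.3638 + (-1.3638)·e^(−0.071135·15.4) = 1.3638 + (-1.3638)·0.33438 = 0.90779 g/L.

0.908 g/L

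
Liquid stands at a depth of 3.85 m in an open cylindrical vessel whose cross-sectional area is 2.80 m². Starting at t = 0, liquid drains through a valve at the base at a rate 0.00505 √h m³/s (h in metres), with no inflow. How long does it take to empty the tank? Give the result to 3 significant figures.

2180 s

With no inflow, A dh/dt = −0.00505 √h.
This is separable: 2 d(√h)/dt = −0.00505/A, so √h = √h₀ − (0.00505/(2A)) t.
Set h = 0: 2√h₀ = (0.00505/A) t_empty ⇒ t_empty = 2A√h₀/0.00505.
t_empty = 2·2.80·√3.85/0.00505 = 5.6000·1.9621/0.00505 = 2175.8 s.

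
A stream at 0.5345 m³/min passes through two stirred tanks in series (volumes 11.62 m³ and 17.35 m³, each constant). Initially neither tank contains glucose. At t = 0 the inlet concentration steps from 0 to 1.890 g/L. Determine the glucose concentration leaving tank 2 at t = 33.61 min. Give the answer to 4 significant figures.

Species balance on tank i: dCᵢ/dt = (Cᵢ₋₁ − Cᵢ)/τᵢ with τᵢ = Vᵢ/Q.
τ₁ = 11.62/0.5345 = 21.7399 min; τ₂ = 17.35/0.5345 = 32.4602 min.
Solving the cascade with C₁(0)=C₂(0)=0 gives C₂(t) = C_in[1 − (τ₁ e^(−t/τ₁) − τ₂ e^(−t/τ₂))/(τ₁ − τ₂)].
At t = 33.61: e^(−t/τ₁) = 0.213098, e^(−t/τ₂) = 0.355077.
C₂ = 1.890·[1 − (21.7399·0.213098 − 32.4602·0.355077)/(-10.7203)] = 1.890·0.357001 = 0.674731 g/L.

0.6747 g/L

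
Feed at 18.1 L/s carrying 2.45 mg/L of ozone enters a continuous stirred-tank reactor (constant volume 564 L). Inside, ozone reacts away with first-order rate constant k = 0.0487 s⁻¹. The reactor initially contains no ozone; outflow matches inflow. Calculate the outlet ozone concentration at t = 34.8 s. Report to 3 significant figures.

0.915 mg/L

Species balance: V dC/dt = Q C_in − Q C − k V C.
dC/dt = (Q/V) C_in − (Q/V + k) C; effective rate a = Q/V + k = 0.032092 + 0.0487 = 0.080792 s⁻¹.
C_ss = Q C_in/(Q + kV) = 0.97319 mg/L; C(t) = C_ss + (C₀ − C_ss) e^(−a t).
C(34.8) = 0.97319 + (-0.97319)·e^(−0.080792·34.8) = 0.97319 + (-0.97319)·0.060111 = 0.91469 mg/L.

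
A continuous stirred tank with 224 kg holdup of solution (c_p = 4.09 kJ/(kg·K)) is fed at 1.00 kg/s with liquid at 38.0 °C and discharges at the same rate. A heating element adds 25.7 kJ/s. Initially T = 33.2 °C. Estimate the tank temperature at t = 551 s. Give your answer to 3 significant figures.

43.3 °C

M c_p dT/dt = ṁ c_p (T_in − T) + Q̇.
Rearrange: dT/dt = (T_ss − T)/τ with τ = M/ṁ = 224.00 s and T_ss = T_in + Q̇/(ṁ c_p) = 44.284 °C.
Integrating: T(t) = T_ss + (T₀ − T_ss) e^(−t/τ).
T(551) = 44.284 + (-11.084)·e^(−551/224.00) = 44.284 + (-11.084)·0.085450 = 43.337 °C.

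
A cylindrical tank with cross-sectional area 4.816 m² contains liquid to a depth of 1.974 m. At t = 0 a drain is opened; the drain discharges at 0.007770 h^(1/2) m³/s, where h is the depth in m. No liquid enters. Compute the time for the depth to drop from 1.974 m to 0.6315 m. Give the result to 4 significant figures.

756.6 s

A dh/dt = −Q_out = −0.007770 √h.
Separate and integrate: 2(√h − √h₀) = −(0.007770/A) t.
t = 2A(√h₀ − √h)/0.007770 = 2·4.816·(√1.974 − √0.6315)/0.007770
  = 9.63200 × (1.40499 − 0.794670) / 0.007770 = 756.579 s.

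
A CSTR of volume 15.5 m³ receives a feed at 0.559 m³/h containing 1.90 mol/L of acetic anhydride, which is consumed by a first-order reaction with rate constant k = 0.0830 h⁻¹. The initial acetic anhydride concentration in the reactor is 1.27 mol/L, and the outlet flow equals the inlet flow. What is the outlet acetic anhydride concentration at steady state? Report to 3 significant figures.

0.576 mol/L

Accumulation = in − out − consumed: V dC/dt = Q C_in − Q C − k V C.
At steady state: 0 = Q C_in − (Q + kV) C_ss, so C_ss = Q C_in/(Q + kV).
C_ss = 0.559·1.90/(0.559 + 0.0830·15.5) = 1.0621/1.8455 = 0.57551 mol/L.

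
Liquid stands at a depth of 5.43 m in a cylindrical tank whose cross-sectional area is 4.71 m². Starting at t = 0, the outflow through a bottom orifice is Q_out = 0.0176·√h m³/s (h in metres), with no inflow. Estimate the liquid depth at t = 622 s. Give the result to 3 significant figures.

A dh/dt = −Q_out = −0.0176 √h.
∫ h^(−1/2) dh = −(0.0176/A) ∫ dt, giving 2√h = 2√h₀ − (0.0176/A) t.
√h = √5.43 − 0.0176·622/(2·4.71) = 2.3302 − 1.1621 = 1.1681.
h = 1.1681² = 1.3645 m.

1.36 m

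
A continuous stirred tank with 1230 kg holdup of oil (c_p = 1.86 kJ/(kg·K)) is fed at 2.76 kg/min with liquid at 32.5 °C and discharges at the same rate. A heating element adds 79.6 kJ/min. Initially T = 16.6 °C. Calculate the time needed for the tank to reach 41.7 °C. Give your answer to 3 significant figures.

M c_p dT/dt = ṁ c_p (T_in − T) + Q̇.
τ = M/ṁ = 445.65 min; T_ss = T_in + Q̇/(ṁ c_p) = 48.006 °C.
T(t) = T_ss + (T₀ − T_ss) e^(−t/τ). Set T = 41.7:
e^(−t/τ) = (41.7 − 48.006)/(16.6 − 48.006) = 0.20078
t = −445.65 · ln(0.20078) = 715.51 min.

716 min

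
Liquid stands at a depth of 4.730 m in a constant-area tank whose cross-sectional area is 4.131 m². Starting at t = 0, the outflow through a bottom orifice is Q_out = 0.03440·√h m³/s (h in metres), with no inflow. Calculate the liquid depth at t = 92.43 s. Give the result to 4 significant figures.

A dh/dt = −Q_out = −0.03440 √h.
This is separable: 2 d(√h)/dt = −0.03440/A, so √h = √h₀ − (0.03440/(2A)) t.
√h = √4.730 − 0.03440·92.43/(2·4.131) = 2.17486 − 0.384845 = 1.79001.
h = 1.79001² = 3.20414 m.

3.204 m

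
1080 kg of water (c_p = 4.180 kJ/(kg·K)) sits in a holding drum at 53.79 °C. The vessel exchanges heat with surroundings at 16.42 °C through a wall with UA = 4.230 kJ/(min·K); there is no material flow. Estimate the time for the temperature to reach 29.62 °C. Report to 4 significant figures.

Lumped-capacitance energy balance: M c_p dT/dt = UA(T_amb − T).
τ = M c_p/UA = 1067.23 min; T_ss = T_amb = 16.4200 °C.
T(t) = T_ss + (T₀ − T_ss)e^(−t/τ); set T = 29.62:
t = −τ ln[(T − T_ss)/(T₀ − T_ss)] = −1067.23 · ln(0.353225) = 1110.62 min.

1111 min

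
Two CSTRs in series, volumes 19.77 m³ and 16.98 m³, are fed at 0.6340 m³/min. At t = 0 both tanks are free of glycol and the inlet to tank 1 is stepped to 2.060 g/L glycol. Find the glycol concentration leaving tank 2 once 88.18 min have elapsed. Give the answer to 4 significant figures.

Species balance on tank i: dCᵢ/dt = (Cᵢ₋₁ − Cᵢ)/τᵢ with τᵢ = Vᵢ/Q.
τ₁ = 19.77/0.6340 = 31.1830 min; τ₂ = 16.98/0.6340 = 26.7823 min.
Tank 1: C₁ = C_in(1 − e^(−t/τ₁)). Tank 2 (τ₁ ≠ τ₂): C₂ = C_in[1 − (τ₁ e^(−t/τ₁) − τ₂ e^(−t/τ₂))/(τ₁ − τ₂)].
At t = 88.18: e^(−t/τ₁) = 0.0591413, e^(−t/τ₂) = 0.0371620.
C₂ = 2.060·[1 − (31.1830·0.0591413 − 26.7823·0.0371620)/(4.40063)] = 2.060·0.807092 = 1.66261 g/L.

1.663 g/L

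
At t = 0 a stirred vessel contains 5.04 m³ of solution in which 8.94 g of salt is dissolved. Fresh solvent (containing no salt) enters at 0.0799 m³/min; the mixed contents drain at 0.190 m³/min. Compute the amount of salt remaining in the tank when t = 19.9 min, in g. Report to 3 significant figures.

Total volume: dV/dt = Q_in − Q_out = -0.11010 m³/min, so V(t) = 5.04 − 0.11010 t and V(19.9) = 2.8490 m³.
Species balance (pure solvent in): dm/dt = −Q_out · m/V(t).
dm/m = −Q_out dt/(V₀ − 0.11010 t); integrating gives ln(m/m₀) = −(Q_out/(Q_in−Q_out)) ln(V/V₀).
m = m₀ (V₀/V)^(Q_out/(Q_in−Q_out)) = 8.94 × (5.04/2.8490)^(-1.7257) = 3.3405 g.

3.34 g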